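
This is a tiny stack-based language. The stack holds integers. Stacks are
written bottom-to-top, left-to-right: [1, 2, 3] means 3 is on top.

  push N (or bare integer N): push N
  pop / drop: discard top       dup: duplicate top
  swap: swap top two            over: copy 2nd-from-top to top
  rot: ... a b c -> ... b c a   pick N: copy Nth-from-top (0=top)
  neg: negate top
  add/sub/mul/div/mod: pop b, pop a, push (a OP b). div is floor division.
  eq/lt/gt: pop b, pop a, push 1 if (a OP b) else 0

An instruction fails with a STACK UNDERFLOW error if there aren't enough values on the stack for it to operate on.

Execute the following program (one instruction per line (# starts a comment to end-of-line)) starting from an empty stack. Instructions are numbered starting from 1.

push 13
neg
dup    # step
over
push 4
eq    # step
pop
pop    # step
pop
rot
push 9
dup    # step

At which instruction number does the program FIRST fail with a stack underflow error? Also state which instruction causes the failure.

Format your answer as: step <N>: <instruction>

Step 1 ('push 13'): stack = [13], depth = 1
Step 2 ('neg'): stack = [-13], depth = 1
Step 3 ('dup'): stack = [-13, -13], depth = 2
Step 4 ('over'): stack = [-13, -13, -13], depth = 3
Step 5 ('push 4'): stack = [-13, -13, -13, 4], depth = 4
Step 6 ('eq'): stack = [-13, -13, 0], depth = 3
Step 7 ('pop'): stack = [-13, -13], depth = 2
Step 8 ('pop'): stack = [-13], depth = 1
Step 9 ('pop'): stack = [], depth = 0
Step 10 ('rot'): needs 3 value(s) but depth is 0 — STACK UNDERFLOW

Answer: step 10: rot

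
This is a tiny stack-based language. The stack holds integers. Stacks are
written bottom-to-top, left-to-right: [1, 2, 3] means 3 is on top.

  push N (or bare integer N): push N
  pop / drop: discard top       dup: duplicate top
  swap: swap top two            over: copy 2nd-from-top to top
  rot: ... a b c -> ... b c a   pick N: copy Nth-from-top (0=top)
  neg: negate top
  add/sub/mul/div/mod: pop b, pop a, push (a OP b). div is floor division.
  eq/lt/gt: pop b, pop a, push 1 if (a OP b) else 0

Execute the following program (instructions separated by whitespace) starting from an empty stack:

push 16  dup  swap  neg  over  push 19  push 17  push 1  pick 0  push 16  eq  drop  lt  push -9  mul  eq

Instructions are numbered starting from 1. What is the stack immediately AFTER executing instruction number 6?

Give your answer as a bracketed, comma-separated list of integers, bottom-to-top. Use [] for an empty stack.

Step 1 ('push 16'): [16]
Step 2 ('dup'): [16, 16]
Step 3 ('swap'): [16, 16]
Step 4 ('neg'): [16, -16]
Step 5 ('over'): [16, -16, 16]
Step 6 ('push 19'): [16, -16, 16, 19]

Answer: [16, -16, 16, 19]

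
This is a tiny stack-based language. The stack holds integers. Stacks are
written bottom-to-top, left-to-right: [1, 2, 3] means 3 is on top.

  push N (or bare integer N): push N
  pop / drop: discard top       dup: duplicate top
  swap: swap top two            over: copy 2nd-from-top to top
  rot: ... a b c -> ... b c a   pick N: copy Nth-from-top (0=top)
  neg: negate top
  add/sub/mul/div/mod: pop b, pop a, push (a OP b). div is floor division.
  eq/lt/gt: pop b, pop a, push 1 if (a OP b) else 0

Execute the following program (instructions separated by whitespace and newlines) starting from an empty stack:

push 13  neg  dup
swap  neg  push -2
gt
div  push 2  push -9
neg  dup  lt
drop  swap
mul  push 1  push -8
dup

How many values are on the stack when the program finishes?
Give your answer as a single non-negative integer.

After 'push 13': stack = [13] (depth 1)
After 'neg': stack = [-13] (depth 1)
After 'dup': stack = [-13, -13] (depth 2)
After 'swap': stack = [-13, -13] (depth 2)
After 'neg': stack = [-13, 13] (depth 2)
After 'push -2': stack = [-13, 13, -2] (depth 3)
After 'gt': stack = [-13, 1] (depth 2)
After 'div': stack = [-13] (depth 1)
After 'push 2': stack = [-13, 2] (depth 2)
After 'push -9': stack = [-13, 2, -9] (depth 3)
After 'neg': stack = [-13, 2, 9] (depth 3)
After 'dup': stack = [-13, 2, 9, 9] (depth 4)
After 'lt': stack = [-13, 2, 0] (depth 3)
After 'drop': stack = [-13, 2] (depth 2)
After 'swap': stack = [2, -13] (depth 2)
After 'mul': stack = [-26] (depth 1)
After 'push 1': stack = [-26, 1] (depth 2)
After 'push -8': stack = [-26, 1, -8] (depth 3)
After 'dup': stack = [-26, 1, -8, -8] (depth 4)

Answer: 4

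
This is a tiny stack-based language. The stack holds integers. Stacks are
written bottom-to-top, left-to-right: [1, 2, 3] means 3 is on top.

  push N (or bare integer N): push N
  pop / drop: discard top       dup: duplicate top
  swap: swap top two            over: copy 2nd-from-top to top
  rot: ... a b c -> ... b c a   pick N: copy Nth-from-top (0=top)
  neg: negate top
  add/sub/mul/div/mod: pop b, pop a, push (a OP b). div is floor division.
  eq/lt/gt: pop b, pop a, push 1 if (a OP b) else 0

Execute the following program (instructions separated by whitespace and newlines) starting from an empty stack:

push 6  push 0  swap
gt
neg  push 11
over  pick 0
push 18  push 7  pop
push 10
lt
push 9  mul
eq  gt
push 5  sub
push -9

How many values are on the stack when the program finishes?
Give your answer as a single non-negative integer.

After 'push 6': stack = [6] (depth 1)
After 'push 0': stack = [6, 0] (depth 2)
After 'swap': stack = [0, 6] (depth 2)
After 'gt': stack = [0] (depth 1)
After 'neg': stack = [0] (depth 1)
After 'push 11': stack = [0, 11] (depth 2)
After 'over': stack = [0, 11, 0] (depth 3)
After 'pick 0': stack = [0, 11, 0, 0] (depth 4)
After 'push 18': stack = [0, 11, 0, 0, 18] (depth 5)
After 'push 7': stack = [0, 11, 0, 0, 18, 7] (depth 6)
After 'pop': stack = [0, 11, 0, 0, 18] (depth 5)
After 'push 10': stack = [0, 11, 0, 0, 18, 10] (depth 6)
After 'lt': stack = [0, 11, 0, 0, 0] (depth 5)
After 'push 9': stack = [0, 11, 0, 0, 0, 9] (depth 6)
After 'mul': stack = [0, 11, 0, 0, 0] (depth 5)
After 'eq': stack = [0, 11, 0, 1] (depth 4)
After 'gt': stack = [0, 11, 0] (depth 3)
After 'push 5': stack = [0, 11, 0, 5] (depth 4)
After 'sub': stack = [0, 11, -5] (depth 3)
After 'push -9': stack = [0, 11, -5, -9] (depth 4)

Answer: 4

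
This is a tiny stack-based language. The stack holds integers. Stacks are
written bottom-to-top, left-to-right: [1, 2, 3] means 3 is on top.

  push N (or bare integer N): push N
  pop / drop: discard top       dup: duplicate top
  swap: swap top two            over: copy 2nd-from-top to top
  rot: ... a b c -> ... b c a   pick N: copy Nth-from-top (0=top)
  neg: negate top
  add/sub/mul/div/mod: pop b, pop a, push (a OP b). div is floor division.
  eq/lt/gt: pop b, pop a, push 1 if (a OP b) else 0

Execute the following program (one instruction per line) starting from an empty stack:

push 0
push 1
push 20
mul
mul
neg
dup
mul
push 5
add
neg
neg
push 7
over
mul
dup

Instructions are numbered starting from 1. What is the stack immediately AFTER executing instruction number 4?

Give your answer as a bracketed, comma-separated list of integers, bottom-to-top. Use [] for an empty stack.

Step 1 ('push 0'): [0]
Step 2 ('push 1'): [0, 1]
Step 3 ('push 20'): [0, 1, 20]
Step 4 ('mul'): [0, 20]

Answer: [0, 20]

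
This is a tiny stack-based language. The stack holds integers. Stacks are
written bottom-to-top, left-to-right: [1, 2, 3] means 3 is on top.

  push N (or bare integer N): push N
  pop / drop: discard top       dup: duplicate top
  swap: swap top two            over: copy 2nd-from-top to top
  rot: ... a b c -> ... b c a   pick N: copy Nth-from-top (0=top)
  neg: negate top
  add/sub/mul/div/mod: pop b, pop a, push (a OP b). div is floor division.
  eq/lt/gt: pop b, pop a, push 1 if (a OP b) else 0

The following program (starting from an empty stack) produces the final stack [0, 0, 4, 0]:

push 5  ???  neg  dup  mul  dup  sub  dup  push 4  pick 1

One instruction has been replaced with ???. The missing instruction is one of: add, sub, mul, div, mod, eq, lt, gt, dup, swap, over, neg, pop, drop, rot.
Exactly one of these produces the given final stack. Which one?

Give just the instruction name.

Stack before ???: [5]
Stack after ???:  [-5]
The instruction that transforms [5] -> [-5] is: neg

Answer: neg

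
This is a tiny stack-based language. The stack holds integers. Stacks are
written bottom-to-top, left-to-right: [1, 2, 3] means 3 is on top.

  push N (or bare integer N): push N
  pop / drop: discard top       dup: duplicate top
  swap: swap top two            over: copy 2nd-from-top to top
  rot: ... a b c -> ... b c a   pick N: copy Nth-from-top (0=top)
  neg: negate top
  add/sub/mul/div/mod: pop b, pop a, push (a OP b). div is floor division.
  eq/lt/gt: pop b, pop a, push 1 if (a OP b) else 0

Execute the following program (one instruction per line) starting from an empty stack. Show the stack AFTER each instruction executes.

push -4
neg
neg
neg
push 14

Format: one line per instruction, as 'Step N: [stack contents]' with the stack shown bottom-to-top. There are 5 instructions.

Step 1: [-4]
Step 2: [4]
Step 3: [-4]
Step 4: [4]
Step 5: [4, 14]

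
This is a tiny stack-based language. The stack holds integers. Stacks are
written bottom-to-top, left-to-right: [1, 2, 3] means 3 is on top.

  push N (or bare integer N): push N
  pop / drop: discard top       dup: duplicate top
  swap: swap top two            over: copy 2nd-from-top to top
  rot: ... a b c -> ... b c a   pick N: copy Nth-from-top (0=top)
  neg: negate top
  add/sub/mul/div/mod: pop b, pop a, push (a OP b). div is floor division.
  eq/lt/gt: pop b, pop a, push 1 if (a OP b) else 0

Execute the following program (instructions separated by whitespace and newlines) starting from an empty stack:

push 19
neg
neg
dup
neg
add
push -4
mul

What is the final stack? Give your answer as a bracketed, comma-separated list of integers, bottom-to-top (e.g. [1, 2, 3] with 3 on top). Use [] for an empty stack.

Answer: [0]

Derivation:
After 'push 19': [19]
After 'neg': [-19]
After 'neg': [19]
After 'dup': [19, 19]
After 'neg': [19, -19]
After 'add': [0]
After 'push -4': [0, -4]
After 'mul': [0]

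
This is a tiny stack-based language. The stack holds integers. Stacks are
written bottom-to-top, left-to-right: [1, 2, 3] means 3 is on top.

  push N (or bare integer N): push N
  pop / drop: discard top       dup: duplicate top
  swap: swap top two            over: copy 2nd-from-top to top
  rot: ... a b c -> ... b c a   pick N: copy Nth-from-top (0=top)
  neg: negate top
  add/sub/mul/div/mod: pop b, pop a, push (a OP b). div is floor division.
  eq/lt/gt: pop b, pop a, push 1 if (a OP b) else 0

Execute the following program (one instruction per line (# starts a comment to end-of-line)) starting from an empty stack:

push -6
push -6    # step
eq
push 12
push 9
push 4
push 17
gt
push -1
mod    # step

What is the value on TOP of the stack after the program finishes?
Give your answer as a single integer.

After 'push -6': [-6]
After 'push -6': [-6, -6]
After 'eq': [1]
After 'push 12': [1, 12]
After 'push 9': [1, 12, 9]
After 'push 4': [1, 12, 9, 4]
After 'push 17': [1, 12, 9, 4, 17]
After 'gt': [1, 12, 9, 0]
After 'push -1': [1, 12, 9, 0, -1]
After 'mod': [1, 12, 9, 0]

Answer: 0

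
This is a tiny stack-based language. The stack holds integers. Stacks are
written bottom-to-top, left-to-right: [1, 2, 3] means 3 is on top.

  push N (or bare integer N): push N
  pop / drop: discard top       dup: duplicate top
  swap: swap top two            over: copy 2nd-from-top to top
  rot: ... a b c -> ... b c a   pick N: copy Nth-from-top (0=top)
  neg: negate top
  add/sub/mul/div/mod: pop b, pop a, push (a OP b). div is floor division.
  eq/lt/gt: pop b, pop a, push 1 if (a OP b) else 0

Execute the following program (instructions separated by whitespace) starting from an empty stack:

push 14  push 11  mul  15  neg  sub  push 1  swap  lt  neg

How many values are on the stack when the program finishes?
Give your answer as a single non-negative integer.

After 'push 14': stack = [14] (depth 1)
After 'push 11': stack = [14, 11] (depth 2)
After 'mul': stack = [154] (depth 1)
After 'push 15': stack = [154, 15] (depth 2)
After 'neg': stack = [154, -15] (depth 2)
After 'sub': stack = [169] (depth 1)
After 'push 1': stack = [169, 1] (depth 2)
After 'swap': stack = [1, 169] (depth 2)
After 'lt': stack = [1] (depth 1)
After 'neg': stack = [-1] (depth 1)

Answer: 1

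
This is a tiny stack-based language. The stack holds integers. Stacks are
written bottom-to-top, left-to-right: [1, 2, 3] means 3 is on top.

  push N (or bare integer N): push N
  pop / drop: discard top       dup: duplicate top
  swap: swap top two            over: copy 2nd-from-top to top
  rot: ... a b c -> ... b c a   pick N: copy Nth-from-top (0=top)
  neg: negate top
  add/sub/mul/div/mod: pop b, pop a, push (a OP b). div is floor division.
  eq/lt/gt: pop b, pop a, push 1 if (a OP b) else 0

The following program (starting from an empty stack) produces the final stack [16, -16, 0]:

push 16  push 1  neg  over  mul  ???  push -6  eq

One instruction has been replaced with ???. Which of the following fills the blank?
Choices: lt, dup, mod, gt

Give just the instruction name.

Stack before ???: [16, -16]
Stack after ???:  [16, -16, -16]
Checking each choice:
  lt: produces [0]
  dup: MATCH
  mod: produces [0]
  gt: produces [0]


Answer: dup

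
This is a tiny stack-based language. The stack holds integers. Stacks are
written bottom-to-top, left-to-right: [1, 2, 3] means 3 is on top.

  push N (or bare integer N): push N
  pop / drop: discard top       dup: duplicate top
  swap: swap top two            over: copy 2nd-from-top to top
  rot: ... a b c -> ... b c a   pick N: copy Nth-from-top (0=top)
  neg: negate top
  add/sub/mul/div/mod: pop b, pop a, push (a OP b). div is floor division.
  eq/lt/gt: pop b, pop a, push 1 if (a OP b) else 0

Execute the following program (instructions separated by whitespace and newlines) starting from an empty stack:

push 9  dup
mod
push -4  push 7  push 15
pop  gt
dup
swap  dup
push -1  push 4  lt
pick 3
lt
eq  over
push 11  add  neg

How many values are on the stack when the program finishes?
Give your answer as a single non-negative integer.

Answer: 5

Derivation:
After 'push 9': stack = [9] (depth 1)
After 'dup': stack = [9, 9] (depth 2)
After 'mod': stack = [0] (depth 1)
After 'push -4': stack = [0, -4] (depth 2)
After 'push 7': stack = [0, -4, 7] (depth 3)
After 'push 15': stack = [0, -4, 7, 15] (depth 4)
After 'pop': stack = [0, -4, 7] (depth 3)
After 'gt': stack = [0, 0] (depth 2)
After 'dup': stack = [0, 0, 0] (depth 3)
After 'swap': stack = [0, 0, 0] (depth 3)
  ...
After 'push -1': stack = [0, 0, 0, 0, -1] (depth 5)
After 'push 4': stack = [0, 0, 0, 0, -1, 4] (depth 6)
After 'lt': stack = [0, 0, 0, 0, 1] (depth 5)
After 'pick 3': stack = [0, 0, 0, 0, 1, 0] (depth 6)
After 'lt': stack = [0, 0, 0, 0, 0] (depth 5)
After 'eq': stack = [0, 0, 0, 1] (depth 4)
After 'over': stack = [0, 0, 0, 1, 0] (depth 5)
After 'push 11': stack = [0, 0, 0, 1, 0, 11] (depth 6)
After 'add': stack = [0, 0, 0, 1, 11] (depth 5)
After 'neg': stack = [0, 0, 0, 1, -11] (depth 5)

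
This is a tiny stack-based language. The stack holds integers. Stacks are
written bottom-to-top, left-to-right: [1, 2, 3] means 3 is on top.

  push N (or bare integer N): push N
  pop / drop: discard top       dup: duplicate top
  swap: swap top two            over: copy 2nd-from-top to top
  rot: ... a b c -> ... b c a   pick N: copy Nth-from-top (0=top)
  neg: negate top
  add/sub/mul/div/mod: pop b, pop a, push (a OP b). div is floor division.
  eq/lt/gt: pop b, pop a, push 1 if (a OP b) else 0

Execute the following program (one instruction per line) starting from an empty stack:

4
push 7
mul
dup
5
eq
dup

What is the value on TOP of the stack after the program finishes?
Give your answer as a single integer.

Answer: 0

Derivation:
After 'push 4': [4]
After 'push 7': [4, 7]
After 'mul': [28]
After 'dup': [28, 28]
After 'push 5': [28, 28, 5]
After 'eq': [28, 0]
After 'dup': [28, 0, 0]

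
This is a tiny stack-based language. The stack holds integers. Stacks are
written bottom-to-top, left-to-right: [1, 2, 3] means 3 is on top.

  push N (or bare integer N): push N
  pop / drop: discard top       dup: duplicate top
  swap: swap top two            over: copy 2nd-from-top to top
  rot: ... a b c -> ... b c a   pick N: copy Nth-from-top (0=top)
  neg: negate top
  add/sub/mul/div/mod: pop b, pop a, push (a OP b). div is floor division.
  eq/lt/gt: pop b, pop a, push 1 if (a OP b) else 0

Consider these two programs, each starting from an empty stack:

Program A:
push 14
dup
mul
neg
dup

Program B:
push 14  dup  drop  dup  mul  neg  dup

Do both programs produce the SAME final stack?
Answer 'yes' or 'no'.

Program A trace:
  After 'push 14': [14]
  After 'dup': [14, 14]
  After 'mul': [196]
  After 'neg': [-196]
  After 'dup': [-196, -196]
Program A final stack: [-196, -196]

Program B trace:
  After 'push 14': [14]
  After 'dup': [14, 14]
  After 'drop': [14]
  After 'dup': [14, 14]
  After 'mul': [196]
  After 'neg': [-196]
  After 'dup': [-196, -196]
Program B final stack: [-196, -196]
Same: yes

Answer: yes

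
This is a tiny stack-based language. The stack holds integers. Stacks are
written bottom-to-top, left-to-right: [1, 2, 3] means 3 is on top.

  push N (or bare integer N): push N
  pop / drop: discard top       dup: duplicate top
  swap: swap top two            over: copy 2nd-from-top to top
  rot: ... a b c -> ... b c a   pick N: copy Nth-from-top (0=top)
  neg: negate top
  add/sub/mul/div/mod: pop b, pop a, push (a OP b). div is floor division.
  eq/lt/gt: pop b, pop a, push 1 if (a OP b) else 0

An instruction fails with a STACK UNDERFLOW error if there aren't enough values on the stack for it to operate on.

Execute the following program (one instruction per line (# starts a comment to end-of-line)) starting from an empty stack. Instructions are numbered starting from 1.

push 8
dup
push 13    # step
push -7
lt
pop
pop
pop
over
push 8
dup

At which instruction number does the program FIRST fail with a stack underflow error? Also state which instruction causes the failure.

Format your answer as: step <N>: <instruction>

Answer: step 9: over

Derivation:
Step 1 ('push 8'): stack = [8], depth = 1
Step 2 ('dup'): stack = [8, 8], depth = 2
Step 3 ('push 13'): stack = [8, 8, 13], depth = 3
Step 4 ('push -7'): stack = [8, 8, 13, -7], depth = 4
Step 5 ('lt'): stack = [8, 8, 0], depth = 3
Step 6 ('pop'): stack = [8, 8], depth = 2
Step 7 ('pop'): stack = [8], depth = 1
Step 8 ('pop'): stack = [], depth = 0
Step 9 ('over'): needs 2 value(s) but depth is 0 — STACK UNDERFLOW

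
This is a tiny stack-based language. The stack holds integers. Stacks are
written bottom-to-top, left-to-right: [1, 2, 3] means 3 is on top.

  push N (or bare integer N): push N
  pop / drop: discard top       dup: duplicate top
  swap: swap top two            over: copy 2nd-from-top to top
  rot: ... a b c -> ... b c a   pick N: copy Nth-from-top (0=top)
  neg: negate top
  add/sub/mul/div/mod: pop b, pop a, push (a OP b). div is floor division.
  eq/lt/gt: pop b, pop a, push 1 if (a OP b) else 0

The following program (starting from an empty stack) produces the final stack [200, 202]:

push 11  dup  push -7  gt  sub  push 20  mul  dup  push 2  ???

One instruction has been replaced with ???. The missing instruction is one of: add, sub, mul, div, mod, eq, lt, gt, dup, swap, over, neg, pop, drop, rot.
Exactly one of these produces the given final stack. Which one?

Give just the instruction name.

Stack before ???: [200, 200, 2]
Stack after ???:  [200, 202]
The instruction that transforms [200, 200, 2] -> [200, 202] is: add

Answer: add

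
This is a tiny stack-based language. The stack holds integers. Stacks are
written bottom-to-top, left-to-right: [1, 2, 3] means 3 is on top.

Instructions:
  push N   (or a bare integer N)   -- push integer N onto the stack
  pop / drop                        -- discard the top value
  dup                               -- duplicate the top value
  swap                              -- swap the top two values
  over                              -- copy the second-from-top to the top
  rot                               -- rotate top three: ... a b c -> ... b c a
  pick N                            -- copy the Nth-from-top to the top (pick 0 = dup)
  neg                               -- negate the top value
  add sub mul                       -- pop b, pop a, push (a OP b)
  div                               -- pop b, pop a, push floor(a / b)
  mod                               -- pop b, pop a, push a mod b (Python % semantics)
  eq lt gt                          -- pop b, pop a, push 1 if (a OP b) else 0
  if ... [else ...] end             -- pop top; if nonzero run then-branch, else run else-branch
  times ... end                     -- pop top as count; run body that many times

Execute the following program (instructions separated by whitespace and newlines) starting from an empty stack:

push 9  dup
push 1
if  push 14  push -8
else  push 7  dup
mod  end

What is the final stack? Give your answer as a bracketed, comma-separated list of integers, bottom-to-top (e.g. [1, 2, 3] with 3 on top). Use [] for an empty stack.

Answer: [9, 9, 14, -8]

Derivation:
After 'push 9': [9]
After 'dup': [9, 9]
After 'push 1': [9, 9, 1]
After 'if': [9, 9]
After 'push 14': [9, 9, 14]
After 'push -8': [9, 9, 14, -8]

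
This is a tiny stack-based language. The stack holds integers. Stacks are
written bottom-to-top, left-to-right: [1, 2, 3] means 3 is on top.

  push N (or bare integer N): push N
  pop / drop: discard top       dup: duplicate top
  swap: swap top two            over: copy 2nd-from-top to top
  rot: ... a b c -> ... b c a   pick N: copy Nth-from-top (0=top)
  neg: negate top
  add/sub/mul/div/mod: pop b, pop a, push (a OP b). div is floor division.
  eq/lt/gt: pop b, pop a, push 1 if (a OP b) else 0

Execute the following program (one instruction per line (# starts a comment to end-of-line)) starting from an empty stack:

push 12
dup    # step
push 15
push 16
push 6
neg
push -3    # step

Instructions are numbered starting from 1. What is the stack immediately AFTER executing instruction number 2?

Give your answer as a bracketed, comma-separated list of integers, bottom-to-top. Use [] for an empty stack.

Answer: [12, 12]

Derivation:
Step 1 ('push 12'): [12]
Step 2 ('dup'): [12, 12]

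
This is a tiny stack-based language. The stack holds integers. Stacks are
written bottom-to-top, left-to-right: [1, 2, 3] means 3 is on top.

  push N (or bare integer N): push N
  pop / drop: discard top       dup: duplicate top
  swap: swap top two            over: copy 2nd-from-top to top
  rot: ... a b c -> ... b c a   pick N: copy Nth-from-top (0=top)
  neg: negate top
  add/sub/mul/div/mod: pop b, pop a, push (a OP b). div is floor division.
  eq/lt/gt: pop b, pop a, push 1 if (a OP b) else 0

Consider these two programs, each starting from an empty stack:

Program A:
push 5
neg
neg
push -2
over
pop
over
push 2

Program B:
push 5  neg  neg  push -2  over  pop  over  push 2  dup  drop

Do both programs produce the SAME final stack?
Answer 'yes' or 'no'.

Answer: yes

Derivation:
Program A trace:
  After 'push 5': [5]
  After 'neg': [-5]
  After 'neg': [5]
  After 'push -2': [5, -2]
  After 'over': [5, -2, 5]
  After 'pop': [5, -2]
  After 'over': [5, -2, 5]
  After 'push 2': [5, -2, 5, 2]
Program A final stack: [5, -2, 5, 2]

Program B trace:
  After 'push 5': [5]
  After 'neg': [-5]
  After 'neg': [5]
  After 'push -2': [5, -2]
  After 'over': [5, -2, 5]
  After 'pop': [5, -2]
  After 'over': [5, -2, 5]
  After 'push 2': [5, -2, 5, 2]
  After 'dup': [5, -2, 5, 2, 2]
  After 'drop': [5, -2, 5, 2]
Program B final stack: [5, -2, 5, 2]
Same: yes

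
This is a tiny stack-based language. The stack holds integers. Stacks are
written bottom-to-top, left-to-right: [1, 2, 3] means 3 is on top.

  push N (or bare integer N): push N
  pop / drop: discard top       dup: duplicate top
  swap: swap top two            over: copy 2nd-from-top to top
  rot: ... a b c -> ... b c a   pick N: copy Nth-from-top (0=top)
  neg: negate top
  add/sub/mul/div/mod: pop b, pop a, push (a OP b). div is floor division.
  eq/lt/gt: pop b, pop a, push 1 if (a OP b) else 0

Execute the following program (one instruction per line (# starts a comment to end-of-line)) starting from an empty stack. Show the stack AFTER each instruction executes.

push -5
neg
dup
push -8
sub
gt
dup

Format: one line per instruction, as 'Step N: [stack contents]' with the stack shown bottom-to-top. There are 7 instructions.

Step 1: [-5]
Step 2: [5]
Step 3: [5, 5]
Step 4: [5, 5, -8]
Step 5: [5, 13]
Step 6: [0]
Step 7: [0, 0]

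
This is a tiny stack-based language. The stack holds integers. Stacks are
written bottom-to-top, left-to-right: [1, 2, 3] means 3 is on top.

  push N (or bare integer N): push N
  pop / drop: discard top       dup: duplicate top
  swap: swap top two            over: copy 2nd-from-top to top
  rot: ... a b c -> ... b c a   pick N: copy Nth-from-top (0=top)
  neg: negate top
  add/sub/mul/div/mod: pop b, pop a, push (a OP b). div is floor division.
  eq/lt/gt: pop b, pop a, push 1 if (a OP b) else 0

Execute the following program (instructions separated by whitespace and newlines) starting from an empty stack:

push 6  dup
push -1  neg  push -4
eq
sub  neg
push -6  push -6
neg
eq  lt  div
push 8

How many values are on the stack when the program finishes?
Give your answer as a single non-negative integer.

After 'push 6': stack = [6] (depth 1)
After 'dup': stack = [6, 6] (depth 2)
After 'push -1': stack = [6, 6, -1] (depth 3)
After 'neg': stack = [6, 6, 1] (depth 3)
After 'push -4': stack = [6, 6, 1, -4] (depth 4)
After 'eq': stack = [6, 6, 0] (depth 3)
After 'sub': stack = [6, 6] (depth 2)
After 'neg': stack = [6, -6] (depth 2)
After 'push -6': stack = [6, -6, -6] (depth 3)
After 'push -6': stack = [6, -6, -6, -6] (depth 4)
After 'neg': stack = [6, -6, -6, 6] (depth 4)
After 'eq': stack = [6, -6, 0] (depth 3)
After 'lt': stack = [6, 1] (depth 2)
After 'div': stack = [6] (depth 1)
After 'push 8': stack = [6, 8] (depth 2)

Answer: 2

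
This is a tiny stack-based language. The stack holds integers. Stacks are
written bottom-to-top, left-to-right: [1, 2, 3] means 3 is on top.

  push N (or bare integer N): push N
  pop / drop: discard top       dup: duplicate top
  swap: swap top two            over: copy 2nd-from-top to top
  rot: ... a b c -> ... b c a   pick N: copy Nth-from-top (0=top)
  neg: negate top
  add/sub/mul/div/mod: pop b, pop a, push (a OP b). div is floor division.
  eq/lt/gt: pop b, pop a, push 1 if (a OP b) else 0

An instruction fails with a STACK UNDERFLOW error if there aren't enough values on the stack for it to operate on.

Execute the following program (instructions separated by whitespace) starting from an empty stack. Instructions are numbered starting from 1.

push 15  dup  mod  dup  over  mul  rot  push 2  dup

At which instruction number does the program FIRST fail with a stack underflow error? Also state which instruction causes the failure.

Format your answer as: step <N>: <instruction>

Step 1 ('push 15'): stack = [15], depth = 1
Step 2 ('dup'): stack = [15, 15], depth = 2
Step 3 ('mod'): stack = [0], depth = 1
Step 4 ('dup'): stack = [0, 0], depth = 2
Step 5 ('over'): stack = [0, 0, 0], depth = 3
Step 6 ('mul'): stack = [0, 0], depth = 2
Step 7 ('rot'): needs 3 value(s) but depth is 2 — STACK UNDERFLOW

Answer: step 7: rot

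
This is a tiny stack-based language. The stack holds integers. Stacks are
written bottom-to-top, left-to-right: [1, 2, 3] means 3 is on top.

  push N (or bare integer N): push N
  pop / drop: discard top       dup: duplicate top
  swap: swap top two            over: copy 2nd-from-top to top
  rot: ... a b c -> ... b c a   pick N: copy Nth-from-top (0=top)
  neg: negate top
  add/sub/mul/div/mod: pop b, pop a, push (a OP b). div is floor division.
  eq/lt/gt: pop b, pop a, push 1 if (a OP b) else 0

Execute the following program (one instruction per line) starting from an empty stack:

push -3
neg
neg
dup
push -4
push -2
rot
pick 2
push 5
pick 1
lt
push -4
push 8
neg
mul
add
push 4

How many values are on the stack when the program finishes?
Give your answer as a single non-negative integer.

Answer: 7

Derivation:
After 'push -3': stack = [-3] (depth 1)
After 'neg': stack = [3] (depth 1)
After 'neg': stack = [-3] (depth 1)
After 'dup': stack = [-3, -3] (depth 2)
After 'push -4': stack = [-3, -3, -4] (depth 3)
After 'push -2': stack = [-3, -3, -4, -2] (depth 4)
After 'rot': stack = [-3, -4, -2, -3] (depth 4)
After 'pick 2': stack = [-3, -4, -2, -3, -4] (depth 5)
After 'push 5': stack = [-3, -4, -2, -3, -4, 5] (depth 6)
After 'pick 1': stack = [-3, -4, -2, -3, -4, 5, -4] (depth 7)
After 'lt': stack = [-3, -4, -2, -3, -4, 0] (depth 6)
After 'push -4': stack = [-3, -4, -2, -3, -4, 0, -4] (depth 7)
After 'push 8': stack = [-3, -4, -2, -3, -4, 0, -4, 8] (depth 8)
After 'neg': stack = [-3, -4, -2, -3, -4, 0, -4, -8] (depth 8)
After 'mul': stack = [-3, -4, -2, -3, -4, 0, 32] (depth 7)
After 'add': stack = [-3, -4, -2, -3, -4, 32] (depth 6)
After 'push 4': stack = [-3, -4, -2, -3, -4, 32, 4] (depth 7)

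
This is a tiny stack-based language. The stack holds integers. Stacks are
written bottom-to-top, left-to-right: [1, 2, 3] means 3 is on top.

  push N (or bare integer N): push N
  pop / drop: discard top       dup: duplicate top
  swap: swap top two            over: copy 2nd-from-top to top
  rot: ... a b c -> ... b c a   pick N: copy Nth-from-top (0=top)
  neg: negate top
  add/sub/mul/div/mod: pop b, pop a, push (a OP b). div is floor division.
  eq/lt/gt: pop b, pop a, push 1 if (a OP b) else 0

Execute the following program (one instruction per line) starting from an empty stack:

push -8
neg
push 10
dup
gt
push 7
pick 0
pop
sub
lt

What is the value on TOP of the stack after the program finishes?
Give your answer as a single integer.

Answer: 0

Derivation:
After 'push -8': [-8]
After 'neg': [8]
After 'push 10': [8, 10]
After 'dup': [8, 10, 10]
After 'gt': [8, 0]
After 'push 7': [8, 0, 7]
After 'pick 0': [8, 0, 7, 7]
After 'pop': [8, 0, 7]
After 'sub': [8, -7]
After 'lt': [0]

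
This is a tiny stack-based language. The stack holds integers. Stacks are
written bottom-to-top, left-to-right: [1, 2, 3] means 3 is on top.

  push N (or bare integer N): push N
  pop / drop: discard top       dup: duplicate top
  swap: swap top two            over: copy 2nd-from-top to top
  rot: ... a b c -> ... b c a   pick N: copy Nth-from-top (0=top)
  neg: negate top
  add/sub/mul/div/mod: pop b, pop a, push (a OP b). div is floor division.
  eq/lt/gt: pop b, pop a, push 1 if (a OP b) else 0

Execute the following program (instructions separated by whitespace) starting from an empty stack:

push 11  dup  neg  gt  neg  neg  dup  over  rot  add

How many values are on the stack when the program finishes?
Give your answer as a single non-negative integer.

Answer: 2

Derivation:
After 'push 11': stack = [11] (depth 1)
After 'dup': stack = [11, 11] (depth 2)
After 'neg': stack = [11, -11] (depth 2)
After 'gt': stack = [1] (depth 1)
After 'neg': stack = [-1] (depth 1)
After 'neg': stack = [1] (depth 1)
After 'dup': stack = [1, 1] (depth 2)
After 'over': stack = [1, 1, 1] (depth 3)
After 'rot': stack = [1, 1, 1] (depth 3)
After 'add': stack = [1, 2] (depth 2)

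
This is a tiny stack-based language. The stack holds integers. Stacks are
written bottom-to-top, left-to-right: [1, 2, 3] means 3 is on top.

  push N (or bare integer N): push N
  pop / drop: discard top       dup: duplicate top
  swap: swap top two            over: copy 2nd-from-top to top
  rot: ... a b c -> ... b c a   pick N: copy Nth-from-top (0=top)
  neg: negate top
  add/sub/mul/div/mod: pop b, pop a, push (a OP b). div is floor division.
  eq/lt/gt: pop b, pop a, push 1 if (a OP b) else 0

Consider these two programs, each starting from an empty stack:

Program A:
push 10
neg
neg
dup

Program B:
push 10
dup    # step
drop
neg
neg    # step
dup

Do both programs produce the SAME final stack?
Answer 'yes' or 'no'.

Program A trace:
  After 'push 10': [10]
  After 'neg': [-10]
  After 'neg': [10]
  After 'dup': [10, 10]
Program A final stack: [10, 10]

Program B trace:
  After 'push 10': [10]
  After 'dup': [10, 10]
  After 'drop': [10]
  After 'neg': [-10]
  After 'neg': [10]
  After 'dup': [10, 10]
Program B final stack: [10, 10]
Same: yes

Answer: yes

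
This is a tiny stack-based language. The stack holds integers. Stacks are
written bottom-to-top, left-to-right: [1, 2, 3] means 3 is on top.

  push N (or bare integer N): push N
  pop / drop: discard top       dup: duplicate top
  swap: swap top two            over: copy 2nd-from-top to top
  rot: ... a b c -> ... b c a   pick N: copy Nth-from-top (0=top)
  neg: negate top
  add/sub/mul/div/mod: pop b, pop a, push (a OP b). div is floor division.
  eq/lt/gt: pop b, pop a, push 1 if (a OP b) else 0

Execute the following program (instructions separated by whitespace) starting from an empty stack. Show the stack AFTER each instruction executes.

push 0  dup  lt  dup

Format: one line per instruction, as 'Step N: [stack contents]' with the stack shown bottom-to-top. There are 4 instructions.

Step 1: [0]
Step 2: [0, 0]
Step 3: [0]
Step 4: [0, 0]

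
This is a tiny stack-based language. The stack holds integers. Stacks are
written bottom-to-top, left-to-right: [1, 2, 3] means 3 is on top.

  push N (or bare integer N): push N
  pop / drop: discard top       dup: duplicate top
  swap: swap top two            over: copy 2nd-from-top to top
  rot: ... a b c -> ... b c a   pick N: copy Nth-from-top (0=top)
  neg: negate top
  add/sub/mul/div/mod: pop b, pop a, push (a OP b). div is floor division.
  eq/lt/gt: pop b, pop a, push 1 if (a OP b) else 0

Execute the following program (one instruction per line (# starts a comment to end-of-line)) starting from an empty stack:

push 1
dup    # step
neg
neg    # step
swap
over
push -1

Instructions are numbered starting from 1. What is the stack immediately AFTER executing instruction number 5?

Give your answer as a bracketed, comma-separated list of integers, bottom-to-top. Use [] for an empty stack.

Step 1 ('push 1'): [1]
Step 2 ('dup'): [1, 1]
Step 3 ('neg'): [1, -1]
Step 4 ('neg'): [1, 1]
Step 5 ('swap'): [1, 1]

Answer: [1, 1]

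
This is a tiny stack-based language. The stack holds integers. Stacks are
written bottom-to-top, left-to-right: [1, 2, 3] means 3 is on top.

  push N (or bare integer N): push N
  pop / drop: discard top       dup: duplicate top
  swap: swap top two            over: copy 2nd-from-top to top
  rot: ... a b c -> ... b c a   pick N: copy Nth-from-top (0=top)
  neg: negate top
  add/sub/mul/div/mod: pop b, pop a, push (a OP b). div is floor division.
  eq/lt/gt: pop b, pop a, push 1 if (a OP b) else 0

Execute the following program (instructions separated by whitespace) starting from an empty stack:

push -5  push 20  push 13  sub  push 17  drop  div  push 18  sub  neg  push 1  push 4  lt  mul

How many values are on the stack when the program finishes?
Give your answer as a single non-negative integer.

After 'push -5': stack = [-5] (depth 1)
After 'push 20': stack = [-5, 20] (depth 2)
After 'push 13': stack = [-5, 20, 13] (depth 3)
After 'sub': stack = [-5, 7] (depth 2)
After 'push 17': stack = [-5, 7, 17] (depth 3)
After 'drop': stack = [-5, 7] (depth 2)
After 'div': stack = [-1] (depth 1)
After 'push 18': stack = [-1, 18] (depth 2)
After 'sub': stack = [-19] (depth 1)
After 'neg': stack = [19] (depth 1)
After 'push 1': stack = [19, 1] (depth 2)
After 'push 4': stack = [19, 1, 4] (depth 3)
After 'lt': stack = [19, 1] (depth 2)
After 'mul': stack = [19] (depth 1)

Answer: 1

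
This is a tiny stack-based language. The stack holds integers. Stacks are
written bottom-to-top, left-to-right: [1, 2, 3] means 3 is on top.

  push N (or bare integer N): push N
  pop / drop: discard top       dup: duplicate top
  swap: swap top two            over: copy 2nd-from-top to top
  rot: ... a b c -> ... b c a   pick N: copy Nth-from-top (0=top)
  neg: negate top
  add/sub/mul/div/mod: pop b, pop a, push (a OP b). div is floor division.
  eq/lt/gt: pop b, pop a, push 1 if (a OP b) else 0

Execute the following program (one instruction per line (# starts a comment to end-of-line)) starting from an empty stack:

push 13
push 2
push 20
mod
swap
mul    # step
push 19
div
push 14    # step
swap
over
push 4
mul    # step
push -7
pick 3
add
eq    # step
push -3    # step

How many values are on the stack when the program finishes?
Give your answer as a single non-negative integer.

After 'push 13': stack = [13] (depth 1)
After 'push 2': stack = [13, 2] (depth 2)
After 'push 20': stack = [13, 2, 20] (depth 3)
After 'mod': stack = [13, 2] (depth 2)
After 'swap': stack = [2, 13] (depth 2)
After 'mul': stack = [26] (depth 1)
After 'push 19': stack = [26, 19] (depth 2)
After 'div': stack = [1] (depth 1)
After 'push 14': stack = [1, 14] (depth 2)
After 'swap': stack = [14, 1] (depth 2)
After 'over': stack = [14, 1, 14] (depth 3)
After 'push 4': stack = [14, 1, 14, 4] (depth 4)
After 'mul': stack = [14, 1, 56] (depth 3)
After 'push -7': stack = [14, 1, 56, -7] (depth 4)
After 'pick 3': stack = [14, 1, 56, -7, 14] (depth 5)
After 'add': stack = [14, 1, 56, 7] (depth 4)
After 'eq': stack = [14, 1, 0] (depth 3)
After 'push -3': stack = [14, 1, 0, -3] (depth 4)

Answer: 4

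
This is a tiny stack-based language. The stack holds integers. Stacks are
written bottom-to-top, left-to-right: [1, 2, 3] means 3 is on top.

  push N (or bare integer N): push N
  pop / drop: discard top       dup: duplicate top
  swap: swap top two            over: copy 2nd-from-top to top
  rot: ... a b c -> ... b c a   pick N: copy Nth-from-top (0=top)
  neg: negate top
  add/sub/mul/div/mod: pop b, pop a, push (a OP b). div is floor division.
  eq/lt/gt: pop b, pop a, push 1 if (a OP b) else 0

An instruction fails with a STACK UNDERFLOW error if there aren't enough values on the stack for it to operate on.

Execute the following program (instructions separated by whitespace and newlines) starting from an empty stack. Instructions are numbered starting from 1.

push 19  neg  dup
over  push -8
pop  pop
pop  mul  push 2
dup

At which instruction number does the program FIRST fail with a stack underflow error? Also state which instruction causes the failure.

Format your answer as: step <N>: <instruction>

Step 1 ('push 19'): stack = [19], depth = 1
Step 2 ('neg'): stack = [-19], depth = 1
Step 3 ('dup'): stack = [-19, -19], depth = 2
Step 4 ('over'): stack = [-19, -19, -19], depth = 3
Step 5 ('push -8'): stack = [-19, -19, -19, -8], depth = 4
Step 6 ('pop'): stack = [-19, -19, -19], depth = 3
Step 7 ('pop'): stack = [-19, -19], depth = 2
Step 8 ('pop'): stack = [-19], depth = 1
Step 9 ('mul'): needs 2 value(s) but depth is 1 — STACK UNDERFLOW

Answer: step 9: mul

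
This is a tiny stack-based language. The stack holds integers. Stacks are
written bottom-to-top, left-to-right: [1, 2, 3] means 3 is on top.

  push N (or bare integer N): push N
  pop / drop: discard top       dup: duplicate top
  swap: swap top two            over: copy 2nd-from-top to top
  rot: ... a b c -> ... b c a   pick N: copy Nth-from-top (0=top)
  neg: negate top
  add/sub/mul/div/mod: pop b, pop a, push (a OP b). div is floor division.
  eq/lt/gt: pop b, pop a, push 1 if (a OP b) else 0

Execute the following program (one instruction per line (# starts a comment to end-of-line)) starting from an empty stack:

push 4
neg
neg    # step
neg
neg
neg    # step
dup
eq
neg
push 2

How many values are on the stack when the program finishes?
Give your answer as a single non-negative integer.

After 'push 4': stack = [4] (depth 1)
After 'neg': stack = [-4] (depth 1)
After 'neg': stack = [4] (depth 1)
After 'neg': stack = [-4] (depth 1)
After 'neg': stack = [4] (depth 1)
After 'neg': stack = [-4] (depth 1)
After 'dup': stack = [-4, -4] (depth 2)
After 'eq': stack = [1] (depth 1)
After 'neg': stack = [-1] (depth 1)
After 'push 2': stack = [-1, 2] (depth 2)

Answer: 2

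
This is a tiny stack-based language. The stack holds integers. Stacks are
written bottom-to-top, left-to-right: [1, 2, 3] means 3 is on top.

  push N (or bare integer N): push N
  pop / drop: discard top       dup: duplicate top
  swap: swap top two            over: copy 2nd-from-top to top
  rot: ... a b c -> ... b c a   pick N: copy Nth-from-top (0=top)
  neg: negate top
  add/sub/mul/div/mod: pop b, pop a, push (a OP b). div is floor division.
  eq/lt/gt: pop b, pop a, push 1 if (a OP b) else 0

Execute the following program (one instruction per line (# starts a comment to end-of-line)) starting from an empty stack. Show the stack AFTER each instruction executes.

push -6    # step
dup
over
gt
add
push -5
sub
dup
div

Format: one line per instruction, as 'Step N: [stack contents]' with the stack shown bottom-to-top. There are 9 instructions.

Step 1: [-6]
Step 2: [-6, -6]
Step 3: [-6, -6, -6]
Step 4: [-6, 0]
Step 5: [-6]
Step 6: [-6, -5]
Step 7: [-1]
Step 8: [-1, -1]
Step 9: [1]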